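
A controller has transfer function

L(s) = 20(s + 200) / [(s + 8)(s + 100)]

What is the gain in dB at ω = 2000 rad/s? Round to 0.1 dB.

At s = jω = j2000:
zero (s+200): 200 + j2000 → |·| = √(200²+2000²) = √4040000 ≈ 2010, ∠ = arctan(2000/200) ≈ 84.29°
pole (s+8): 8 + j2000 → |·| = √(8²+2000²) = √4000064 ≈ 2000, ∠ = arctan(2000/8) ≈ 89.77°
pole (s+100): 100 + j2000 → |·| = √(100²+2000²) = √4010000 ≈ 2002.5, ∠ = arctan(2000/100) ≈ 87.14°
|L| = 20 · 2010 / 4.005e+06 ≈ 0.010037
Gain = 20 log₁₀(0.010037) ≈ -39.97 dB

-40.0 dB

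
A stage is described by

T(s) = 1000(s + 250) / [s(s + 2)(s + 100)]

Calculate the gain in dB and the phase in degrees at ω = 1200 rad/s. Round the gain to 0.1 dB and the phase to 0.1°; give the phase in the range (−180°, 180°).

At s = jω = j1200:
zero (s+250): 250 + j1200 → |·| = √(250²+1200²) = √1502500 ≈ 1225.8, ∠ = arctan(1200/250) ≈ 78.23°
pole (s+2): 2 + j1200 → |·| = √(2²+1200²) = √1440004 ≈ 1200, ∠ = arctan(1200/2) ≈ 89.90°
pole (s+100): 100 + j1200 → |·| = √(100²+1200²) = √1450000 ≈ 1204.2, ∠ = arctan(1200/100) ≈ 85.24°
pole at origin: |s| = 1200, ∠ = 90.00° (in denominator)
|T| = 1000 · 1225.8 / 1.734e+09 ≈ 0.00070692
Gain = 20 log₁₀(0.00070692) ≈ -63.01 dB
∠T = 78.23° − 265.14° = -186.91° ≡ 173.09° (principal value)

-63.0 dB, 173.1°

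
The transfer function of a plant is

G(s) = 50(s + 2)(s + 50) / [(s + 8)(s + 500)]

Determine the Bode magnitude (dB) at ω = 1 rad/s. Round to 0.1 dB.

At s = jω = j1:
zero (s+2): 2 + j1 → |·| = √(2²+1²) = √5 ≈ 2.2361, ∠ = arctan(1/2) ≈ 26.57°
zero (s+50): 50 + j1 → |·| = √(50²+1²) = √2501 ≈ 50.01, ∠ = arctan(1/50) ≈ 1.15°
pole (s+8): 8 + j1 → |·| = √(8²+1²) = √65 ≈ 8.0623, ∠ = arctan(1/8) ≈ 7.13°
pole (s+500): 500 + j1 → |·| = √(500²+1²) = √250001 ≈ 500, ∠ = arctan(1/500) ≈ 0.11°
|G| = 50 · 111.83 / 4031.2 ≈ 1.3871
Gain = 20 log₁₀(1.3871) ≈ 2.84 dB

2.8 dB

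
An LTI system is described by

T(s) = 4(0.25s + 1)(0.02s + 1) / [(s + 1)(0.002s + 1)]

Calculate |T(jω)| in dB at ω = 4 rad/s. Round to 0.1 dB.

2.8 dB

At ω = 4 rad/s:
zero (1 + j4·0.25) = 1 + j1 → |·| ≈ 1.4142, ∠ ≈ 45.00°
zero (1 + j4·0.02) = 1 + j0.08 → |·| ≈ 1.0032, ∠ ≈ 4.57°
pole (1 + j4·1) = 1 + j4 → |·| ≈ 4.1231, ∠ ≈ 75.96°
pole (1 + j4·0.002) = 1 + j0.008 → |·| ≈ 1, ∠ ≈ 0.46°
|T| = 4 · 1.4142 · 1.0032 / (4.1231 · 1) ≈ 1.3764
Gain = 20 log₁₀(1.3764) ≈ 2.77 dB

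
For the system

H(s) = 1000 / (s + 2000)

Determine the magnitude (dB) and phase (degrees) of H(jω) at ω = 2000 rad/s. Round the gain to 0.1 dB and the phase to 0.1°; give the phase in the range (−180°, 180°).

At s = jω = j2000:
pole (s+2000): 2000 + j2000 → |·| = √(2000²+2000²) = √8000000 ≈ 2828.4, ∠ = arctan(2000/2000) ≈ 45.00°
|H| = 1000 / 2828.4 ≈ 0.35356
Gain = 20 log₁₀(0.35356) ≈ -9.03 dB
∠H = 0.00° − 45.00° = -45.00°

-9.0 dB, -45.0°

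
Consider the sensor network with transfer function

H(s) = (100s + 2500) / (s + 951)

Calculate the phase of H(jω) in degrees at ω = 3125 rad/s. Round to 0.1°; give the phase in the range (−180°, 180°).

16.5°

Substitute s = j3125:
Numerator: 100(j3125) + 2500 = 2500 + j312500
Denominator: (j3125) + 951 = 951 + j3125
|N| = √(2500² + 312500²) ≈ 3.1251e+05, ∠N ≈ 89.54°
|D| = √(951² + 3125²) ≈ 3266.5, ∠D ≈ 73.07°
∠H = 89.54° − 73.07° = 16.47°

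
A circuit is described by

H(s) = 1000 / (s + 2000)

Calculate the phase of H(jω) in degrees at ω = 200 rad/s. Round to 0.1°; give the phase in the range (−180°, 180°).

-5.7°

At s = jω = j200:
pole (s+2000): 2000 + j200 → |·| = √(2000²+200²) = √4040000 ≈ 2010, ∠ = arctan(200/2000) ≈ 5.71°
∠H = 0.00° − 5.71° = -5.71°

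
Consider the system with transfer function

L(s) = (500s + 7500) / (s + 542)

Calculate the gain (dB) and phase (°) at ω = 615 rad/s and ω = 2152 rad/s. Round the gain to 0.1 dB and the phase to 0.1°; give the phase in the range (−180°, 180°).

Substitute s = j615:
Numerator: 500(j615) + 7500 = 7500 + j307500
Denominator: (j615) + 542 = 542 + j615
|N| = √(7500² + 307500²) ≈ 3.0759e+05, ∠N ≈ 88.60°
|D| = √(542² + 615²) ≈ 819.75, ∠D ≈ 48.61°
|L| = 3.0759e+05 / 819.75 ≈ 375.22
Gain = 20 log₁₀(375.22) ≈ 51.49 dB
∠L = 88.60° − 48.61° = 39.99°

Substitute s = j2152:
Numerator: 500(j2152) + 7500 = 7500 + j1076000
Denominator: (j2152) + 542 = 542 + j2152
|N| = √(7500² + 1076000²) ≈ 1.076e+06, ∠N ≈ 89.60°
|D| = √(542² + 2152²) ≈ 2219.2, ∠D ≈ 75.86°
|L| = 1.076e+06 / 2219.2 ≈ 484.86
Gain = 20 log₁₀(484.86) ≈ 53.71 dB
∠L = 89.60° − 75.86° = 13.74°

ω = 615: 51.5 dB, 40.0°; ω = 2152: 53.7 dB, 13.7°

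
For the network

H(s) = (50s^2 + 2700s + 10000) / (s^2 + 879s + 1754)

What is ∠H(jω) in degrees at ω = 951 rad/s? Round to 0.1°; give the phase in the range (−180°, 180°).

39.6°

Substitute s = j951:
Numerator: 50(j951)^2 + 2700(j951) + 10000 = -45210050 + j2567700
Denominator: (j951)^2 + 879(j951) + 1754 = -902647 + j835929
|N| = √(45210050² + 2567700²) ≈ 4.5283e+07, ∠N ≈ 176.75°
|D| = √(902647² + 835929²) ≈ 1.2303e+06, ∠D ≈ 137.20°
∠H = 176.75° − 137.20° = 39.55°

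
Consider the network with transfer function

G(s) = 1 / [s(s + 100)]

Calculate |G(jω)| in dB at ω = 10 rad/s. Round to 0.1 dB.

At s = jω = j10:
pole (s+100): 100 + j10 → |·| = √(100²+10²) = √10100 ≈ 100.5, ∠ = arctan(10/100) ≈ 5.71°
pole at origin: |s| = 10, ∠ = 90.00° (in denominator)
|G| = 1 / 1005 ≈ 0.00099502
Gain = 20 log₁₀(0.00099502) ≈ -60.04 dB

-60.0 dB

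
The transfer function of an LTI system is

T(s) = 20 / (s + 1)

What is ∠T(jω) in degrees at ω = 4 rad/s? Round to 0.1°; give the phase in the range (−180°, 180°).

-76.0°

At s = jω = j4:
pole (s+1): 1 + j4 → |·| = √(1²+4²) = √17 ≈ 4.1231, ∠ = arctan(4/1) ≈ 75.96°
∠T = 0.00° − 75.96° = -75.96°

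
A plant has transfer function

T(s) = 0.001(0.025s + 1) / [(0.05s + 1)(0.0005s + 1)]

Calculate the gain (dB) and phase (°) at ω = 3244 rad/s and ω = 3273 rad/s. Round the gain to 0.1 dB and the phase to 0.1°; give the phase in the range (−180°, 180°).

ω = 3244: -71.6 dB, -58.7°; ω = 3273: -71.7 dB, -58.9°

At ω = 3244 rad/s:
zero (1 + j3244·0.025) = 1 + j81.1 → |·| ≈ 81.106, ∠ ≈ 89.29°
pole (1 + j3244·0.05) = 1 + j162.2 → |·| ≈ 162.2, ∠ ≈ 89.65°
pole (1 + j3244·0.0005) = 1 + j1.622 → |·| ≈ 1.9055, ∠ ≈ 58.35°
|T| = 0.001 · 81.106 / (162.2 · 1.9055) ≈ 0.00026242
Gain = 20 log₁₀(0.00026242) ≈ -71.62 dB
∠T = (89.29°) − (89.65° + 58.35°) = -58.71°

At ω = 3273 rad/s:
zero (1 + j3273·0.025) = 1 + j81.825 → |·| ≈ 81.831, ∠ ≈ 89.30°
pole (1 + j3273·0.05) = 1 + j163.65 → |·| ≈ 163.65, ∠ ≈ 89.65°
pole (1 + j3273·0.0005) = 1 + j1.6365 → |·| ≈ 1.9178, ∠ ≈ 58.57°
|T| = 0.001 · 81.831 / (163.65 · 1.9178) ≈ 0.00026073
Gain = 20 log₁₀(0.00026073) ≈ -71.68 dB
∠T = (89.30°) − (89.65° + 58.57°) = -58.92°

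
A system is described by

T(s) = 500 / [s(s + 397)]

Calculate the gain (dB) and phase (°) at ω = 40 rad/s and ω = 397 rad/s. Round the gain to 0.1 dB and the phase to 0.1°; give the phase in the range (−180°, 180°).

At s = jω = j40:
pole (s+397): 397 + j40 → |·| = √(397²+40²) = √159209 ≈ 399.01, ∠ = arctan(40/397) ≈ 5.75°
pole at origin: |s| = 40, ∠ = 90.00° (in denominator)
|T| = 500 / 15960 ≈ 0.031328
Gain = 20 log₁₀(0.031328) ≈ -30.08 dB
∠T = 0.00° − 95.75° = -95.75°

At s = jω = j397:
pole (s+397): 397 + j397 → |·| = √(397²+397²) = √315218 ≈ 561.44, ∠ = arctan(397/397) ≈ 45.00°
pole at origin: |s| = 397, ∠ = 90.00° (in denominator)
|T| = 500 / 2.2289e+05 ≈ 0.0022433
Gain = 20 log₁₀(0.0022433) ≈ -52.98 dB
∠T = 0.00° − 135.00° = -135.00°

ω = 40: -30.1 dB, -95.8°; ω = 397: -53.0 dB, -135.0°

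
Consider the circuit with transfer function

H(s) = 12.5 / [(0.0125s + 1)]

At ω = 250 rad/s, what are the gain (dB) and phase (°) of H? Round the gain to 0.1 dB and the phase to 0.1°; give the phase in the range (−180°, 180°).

11.6 dB, -72.3°

At ω = 250 rad/s:
pole (1 + j250·0.0125) = 1 + j3.125 → |·| ≈ 3.2811, ∠ ≈ 72.26°
|H| = 12.5 · 1 / (3.2811) ≈ 3.8097
Gain = 20 log₁₀(3.8097) ≈ 11.62 dB
∠H = (0°) − (72.26°) = -72.26°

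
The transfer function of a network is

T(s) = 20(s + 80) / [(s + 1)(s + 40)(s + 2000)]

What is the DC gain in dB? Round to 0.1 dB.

T(0) = 20·80 / (1·40·2000) = 0.02
20 log₁₀(0.02) ≈ -33.98 dB

-34.0 dB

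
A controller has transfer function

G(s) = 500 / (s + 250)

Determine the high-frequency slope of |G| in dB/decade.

-20 dB/decade

Each pole contributes −20 dB/decade at high frequency; each zero contributes +20 dB/decade.
Net: 0 zero(s) − 1 pole(s) → -20 dB/decade.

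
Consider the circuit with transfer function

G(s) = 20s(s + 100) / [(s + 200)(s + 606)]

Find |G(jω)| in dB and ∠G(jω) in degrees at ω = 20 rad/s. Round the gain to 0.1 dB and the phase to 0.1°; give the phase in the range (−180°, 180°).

-9.5 dB, 93.7°

At s = jω = j20:
zero (s+100): 100 + j20 → |·| = √(100²+20²) = √10400 ≈ 101.98, ∠ = arctan(20/100) ≈ 11.31°
zero at origin: s = j20 → |·| = 20, ∠ = 90.00°
pole (s+200): 200 + j20 → |·| = √(200²+20²) = √40400 ≈ 201, ∠ = arctan(20/200) ≈ 5.71°
pole (s+606): 606 + j20 → |·| = √(606²+20²) = √367636 ≈ 606.33, ∠ = arctan(20/606) ≈ 1.89°
|G| = 20 · 2039.6 / 1.2187e+05 ≈ 0.33472
Gain = 20 log₁₀(0.33472) ≈ -9.51 dB
∠G = 101.31° − 7.60° = 93.71°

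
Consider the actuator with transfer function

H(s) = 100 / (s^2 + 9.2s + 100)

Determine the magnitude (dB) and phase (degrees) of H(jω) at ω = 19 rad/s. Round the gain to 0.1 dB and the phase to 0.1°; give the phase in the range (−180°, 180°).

-9.9 dB, -146.2°

At s = jω = j19:
quadratic: (j19)² + 9.2·j19 + 100 = -261 + j174.8 → |·| ≈ 314.13, ∠ ≈ 146.19°
|H| = 100 / 314.13 ≈ 0.31834
Gain = 20 log₁₀(0.31834) ≈ -9.94 dB
∠H = 0.00° − 146.19° = -146.19°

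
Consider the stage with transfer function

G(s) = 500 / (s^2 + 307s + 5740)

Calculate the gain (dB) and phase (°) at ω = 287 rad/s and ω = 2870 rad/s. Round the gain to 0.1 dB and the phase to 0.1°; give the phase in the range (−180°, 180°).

Substitute s = j287:
Numerator: 500 = 500 + j0
Denominator: (j287)^2 + 307(j287) + 5740 = -76629 + j88109
|N| = √(500² + 0²) ≈ 500, ∠N ≈ 0.00°
|D| = √(76629² + 88109²) ≈ 1.1677e+05, ∠D ≈ 131.01°
|G| = 500 / 1.1677e+05 ≈ 0.0042819
Gain = 20 log₁₀(0.0042819) ≈ -47.37 dB
∠G = 0.00° − 131.01° = -131.01°

Substitute s = j2870:
Numerator: 500 = 500 + j0
Denominator: (j2870)^2 + 307(j2870) + 5740 = -8231160 + j881090
|N| = √(500² + 0²) ≈ 500, ∠N ≈ 0.00°
|D| = √(8231160² + 881090²) ≈ 8.2782e+06, ∠D ≈ 173.89°
|G| = 500 / 8.2782e+06 ≈ 6.04e-05
Gain = 20 log₁₀(6.04e-05) ≈ -84.38 dB
∠G = 0.00° − 173.89° = -173.89°

ω = 287: -47.4 dB, -131.0°; ω = 2870: -84.4 dB, -173.9°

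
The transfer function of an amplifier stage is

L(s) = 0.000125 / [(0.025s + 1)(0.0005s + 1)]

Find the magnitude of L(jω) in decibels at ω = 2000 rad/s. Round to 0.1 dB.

At ω = 2000 rad/s:
pole (1 + j2000·0.025) = 1 + j50 → |·| ≈ 50.01, ∠ ≈ 88.85°
pole (1 + j2000·0.0005) = 1 + j1 → |·| ≈ 1.4142, ∠ ≈ 45.00°
|L| = 0.000125 · 1 / (50.01 · 1.4142) ≈ 1.7674e-06
Gain = 20 log₁₀(1.7674e-06) ≈ -115.05 dB

-115.1 dB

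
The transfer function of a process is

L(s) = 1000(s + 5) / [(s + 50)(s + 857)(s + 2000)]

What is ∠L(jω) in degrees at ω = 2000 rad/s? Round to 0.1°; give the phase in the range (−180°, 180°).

-110.5°

At s = jω = j2000:
zero (s+5): 5 + j2000 → |·| = √(5²+2000²) = √4000025 ≈ 2000, ∠ = arctan(2000/5) ≈ 89.86°
pole (s+50): 50 + j2000 → |·| = √(50²+2000²) = √4002500 ≈ 2000.6, ∠ = arctan(2000/50) ≈ 88.57°
pole (s+857): 857 + j2000 → |·| = √(857²+2000²) = √4734449 ≈ 2175.9, ∠ = arctan(2000/857) ≈ 66.80°
pole (s+2000): 2000 + j2000 → |·| = √(2000²+2000²) = √8000000 ≈ 2828.4, ∠ = arctan(2000/2000) ≈ 45.00°
∠L = 89.86° − 200.37° = -110.51°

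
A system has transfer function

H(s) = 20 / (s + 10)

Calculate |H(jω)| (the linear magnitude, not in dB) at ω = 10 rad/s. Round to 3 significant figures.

Substitute s = j10:
Numerator: 20 = 20 + j0
Denominator: (j10) + 10 = 10 + j10
|N| = √(20² + 0²) ≈ 20, ∠N ≈ 0.00°
|D| = √(10² + 10²) ≈ 14.142, ∠D ≈ 45.00°
|H| = 20 / 14.142 ≈ 1.4142

1.41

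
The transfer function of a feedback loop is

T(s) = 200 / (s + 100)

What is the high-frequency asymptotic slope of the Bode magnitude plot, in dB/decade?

-20 dB/decade

Each pole contributes −20 dB/decade at high frequency; each zero contributes +20 dB/decade.
Net: 0 zero(s) − 1 pole(s) → -20 dB/decade.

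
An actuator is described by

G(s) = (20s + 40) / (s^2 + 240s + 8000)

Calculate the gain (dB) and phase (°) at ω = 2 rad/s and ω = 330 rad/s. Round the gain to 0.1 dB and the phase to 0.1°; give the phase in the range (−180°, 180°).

Substitute s = j2:
Numerator: 20(j2) + 40 = 40 + j40
Denominator: (j2)^2 + 240(j2) + 8000 = 7996 + j480
|N| = √(40² + 40²) ≈ 56.569, ∠N ≈ 45.00°
|D| = √(7996² + 480²) ≈ 8010.4, ∠D ≈ 3.44°
|G| = 56.569 / 8010.4 ≈ 0.0070619
Gain = 20 log₁₀(0.0070619) ≈ -43.02 dB
∠G = 45.00° − 3.44° = 41.56°

Substitute s = j330:
Numerator: 20(j330) + 40 = 40 + j6600
Denominator: (j330)^2 + 240(j330) + 8000 = -100900 + j79200
|N| = √(40² + 6600²) ≈ 6600.1, ∠N ≈ 89.65°
|D| = √(100900² + 79200²) ≈ 1.2827e+05, ∠D ≈ 141.87°
|G| = 6600.1 / 1.2827e+05 ≈ 0.051455
Gain = 20 log₁₀(0.051455) ≈ -25.77 dB
∠G = 89.65° − 141.87° = -52.22°

ω = 2: -43.0 dB, 41.6°; ω = 330: -25.8 dB, -52.2°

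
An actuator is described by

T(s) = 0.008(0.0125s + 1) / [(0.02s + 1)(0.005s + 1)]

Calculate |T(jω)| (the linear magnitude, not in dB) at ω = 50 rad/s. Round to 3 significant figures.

At ω = 50 rad/s:
zero (1 + j50·0.0125) = 1 + j0.625 → |·| ≈ 1.1792, ∠ ≈ 32.01°
pole (1 + j50·0.02) = 1 + j1 → |·| ≈ 1.4142, ∠ ≈ 45.00°
pole (1 + j50·0.005) = 1 + j0.25 → |·| ≈ 1.0308, ∠ ≈ 14.04°
|T| = 0.008 · 1.1792 / (1.4142 · 1.0308) ≈ 0.0064713

0.00647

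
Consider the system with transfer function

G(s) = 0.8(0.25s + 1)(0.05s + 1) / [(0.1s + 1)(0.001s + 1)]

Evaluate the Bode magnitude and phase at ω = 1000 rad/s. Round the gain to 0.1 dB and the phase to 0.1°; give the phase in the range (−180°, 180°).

At ω = 1000 rad/s:
zero (1 + j1000·0.25) = 1 + j250 → |·| ≈ 250, ∠ ≈ 89.77°
zero (1 + j1000·0.05) = 1 + j50 → |·| ≈ 50.01, ∠ ≈ 88.85°
pole (1 + j1000·0.1) = 1 + j100 → |·| ≈ 100, ∠ ≈ 89.43°
pole (1 + j1000·0.001) = 1 + j1 → |·| ≈ 1.4142, ∠ ≈ 45.00°
|G| = 0.8 · 250 · 50.01 / (100 · 1.4142) ≈ 70.725
Gain = 20 log₁₀(70.725) ≈ 36.99 dB
∠G = (89.77° + 88.85°) − (89.43° + 45.00°) = 44.19°

37.0 dB, 44.2°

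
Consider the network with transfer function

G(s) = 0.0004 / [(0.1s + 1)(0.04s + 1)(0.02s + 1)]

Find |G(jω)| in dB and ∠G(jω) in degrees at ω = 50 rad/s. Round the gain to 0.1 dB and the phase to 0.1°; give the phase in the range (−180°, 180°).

-92.1 dB, 172.9°

At ω = 50 rad/s:
pole (1 + j50·0.1) = 1 + j5 → |·| ≈ 5.099, ∠ ≈ 78.69°
pole (1 + j50·0.04) = 1 + j2 → |·| ≈ 2.2361, ∠ ≈ 63.43°
pole (1 + j50·0.02) = 1 + j1 → |·| ≈ 1.4142, ∠ ≈ 45.00°
|G| = 0.0004 · 1 / (5.099 · 2.2361 · 1.4142) ≈ 2.4807e-05
Gain = 20 log₁₀(2.4807e-05) ≈ -92.11 dB
∠G = (0°) − (78.69° + 63.43° + 45.00°) = -187.12° ≡ 172.88° (principal value)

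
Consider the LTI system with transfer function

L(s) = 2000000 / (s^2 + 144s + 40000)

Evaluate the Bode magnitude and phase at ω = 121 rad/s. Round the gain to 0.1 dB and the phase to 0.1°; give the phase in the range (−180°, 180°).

36.3 dB, -34.5°

At s = jω = j121:
quadratic: (j121)² + 144·j121 + 40000 = 25359 + j17424 → |·| ≈ 30768, ∠ ≈ 34.49°
|L| = 2000000 / 30768 ≈ 65.003
Gain = 20 log₁₀(65.003) ≈ 36.26 dB
∠L = 0.00° − 34.49° = -34.49°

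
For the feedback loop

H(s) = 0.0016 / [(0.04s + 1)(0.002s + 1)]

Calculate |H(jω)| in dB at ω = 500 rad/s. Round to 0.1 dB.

-85.0 dB

At ω = 500 rad/s:
pole (1 + j500·0.04) = 1 + j20 → |·| ≈ 20.025, ∠ ≈ 87.14°
pole (1 + j500·0.002) = 1 + j1 → |·| ≈ 1.4142, ∠ ≈ 45.00°
|H| = 0.0016 · 1 / (20.025 · 1.4142) ≈ 5.6498e-05
Gain = 20 log₁₀(5.6498e-05) ≈ -84.96 dB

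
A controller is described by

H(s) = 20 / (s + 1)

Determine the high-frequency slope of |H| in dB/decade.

Each pole contributes −20 dB/decade at high frequency; each zero contributes +20 dB/decade.
Net: 0 zero(s) − 1 pole(s) → -20 dB/decade.

-20 dB/decade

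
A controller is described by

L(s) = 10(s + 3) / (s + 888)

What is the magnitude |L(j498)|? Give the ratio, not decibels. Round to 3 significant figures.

4.89

At s = jω = j498:
zero (s+3): 3 + j498 → |·| = √(3²+498²) = √248013 ≈ 498.01, ∠ = arctan(498/3) ≈ 89.65°
pole (s+888): 888 + j498 → |·| = √(888²+498²) = √1036548 ≈ 1018.1, ∠ = arctan(498/888) ≈ 29.28°
|L| = 10 · 498.01 / 1018.1 ≈ 4.8916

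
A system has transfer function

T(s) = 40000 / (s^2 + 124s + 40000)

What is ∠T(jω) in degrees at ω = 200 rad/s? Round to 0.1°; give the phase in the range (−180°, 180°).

At s = jω = j200:
quadratic: (j200)² + 124·j200 + 40000 = 0 + j24800 → |·| ≈ 24800, ∠ ≈ 90.00°
∠T = 0.00° − 90.00° = -90.00°

-90.0°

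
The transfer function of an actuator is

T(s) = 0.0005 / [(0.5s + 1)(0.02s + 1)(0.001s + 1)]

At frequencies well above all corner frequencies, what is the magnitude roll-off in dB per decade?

Each pole contributes −20 dB/decade at high frequency; each zero contributes +20 dB/decade.
Net: 0 zero(s) − 3 pole(s) → -60 dB/decade.

-60 dB/decade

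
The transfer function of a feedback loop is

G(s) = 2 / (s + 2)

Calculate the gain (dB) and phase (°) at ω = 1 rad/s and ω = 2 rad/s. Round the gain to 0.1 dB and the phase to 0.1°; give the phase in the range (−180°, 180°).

ω = 1: -1.0 dB, -26.6°; ω = 2: -3.0 dB, -45.0°

At s = jω = j1:
pole (s+2): 2 + j1 → |·| = √(2²+1²) = √5 ≈ 2.2361, ∠ = arctan(1/2) ≈ 26.57°
|G| = 2 / 2.2361 ≈ 0.89441
Gain = 20 log₁₀(0.89441) ≈ -0.97 dB
∠G = 0.00° − 26.57° = -26.57°

At s = jω = j2:
pole (s+2): 2 + j2 → |·| = √(2²+2²) = √8 ≈ 2.8284, ∠ = arctan(2/2) ≈ 45.00°
|G| = 2 / 2.8284 ≈ 0.70711
Gain = 20 log₁₀(0.70711) ≈ -3.01 dB
∠G = 0.00° − 45.00° = -45.00°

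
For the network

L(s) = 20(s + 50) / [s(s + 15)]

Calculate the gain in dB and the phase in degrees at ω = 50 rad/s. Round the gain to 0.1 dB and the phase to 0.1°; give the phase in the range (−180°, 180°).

At s = jω = j50:
zero (s+50): 50 + j50 → |·| = √(50²+50²) = √5000 ≈ 70.711, ∠ = arctan(50/50) ≈ 45.00°
pole (s+15): 15 + j50 → |·| = √(15²+50²) = √2725 ≈ 52.202, ∠ = arctan(50/15) ≈ 73.30°
pole at origin: |s| = 50, ∠ = 90.00° (in denominator)
|L| = 20 · 70.711 / 2610.1 ≈ 0.54183
Gain = 20 log₁₀(0.54183) ≈ -5.32 dB
∠L = 45.00° − 163.30° = -118.30°

-5.3 dB, -118.3°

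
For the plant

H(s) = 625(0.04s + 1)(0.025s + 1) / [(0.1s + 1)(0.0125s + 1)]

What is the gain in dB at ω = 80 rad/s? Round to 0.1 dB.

At ω = 80 rad/s:
zero (1 + j80·0.04) = 1 + j3.2 → |·| ≈ 3.3526, ∠ ≈ 72.65°
zero (1 + j80·0.025) = 1 + j2 → |·| ≈ 2.2361, ∠ ≈ 63.43°
pole (1 + j80·0.1) = 1 + j8 → |·| ≈ 8.0623, ∠ ≈ 82.87°
pole (1 + j80·0.0125) = 1 + j1 → |·| ≈ 1.4142, ∠ ≈ 45.00°
|H| = 625 · 3.3526 · 2.2361 / (8.0623 · 1.4142) ≈ 410.94
Gain = 20 log₁₀(410.94) ≈ 52.28 dB

52.3 dB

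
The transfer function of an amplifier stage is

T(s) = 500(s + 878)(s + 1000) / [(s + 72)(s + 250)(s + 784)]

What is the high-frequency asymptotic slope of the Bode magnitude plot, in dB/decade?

-20 dB/decade

Each pole contributes −20 dB/decade at high frequency; each zero contributes +20 dB/decade.
Net: 2 zero(s) − 3 pole(s) → -20 dB/decade.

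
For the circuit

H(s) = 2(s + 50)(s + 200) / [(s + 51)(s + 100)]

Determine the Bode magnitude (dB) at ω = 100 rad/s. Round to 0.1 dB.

At s = jω = j100:
zero (s+50): 50 + j100 → |·| = √(50²+100²) = √12500 ≈ 111.8, ∠ = arctan(100/50) ≈ 63.43°
zero (s+200): 200 + j100 → |·| = √(200²+100²) = √50000 ≈ 223.61, ∠ = arctan(100/200) ≈ 26.57°
pole (s+51): 51 + j100 → |·| = √(51²+100²) = √12601 ≈ 112.25, ∠ = arctan(100/51) ≈ 62.98°
pole (s+100): 100 + j100 → |·| = √(100²+100²) = √20000 ≈ 141.42, ∠ = arctan(100/100) ≈ 45.00°
|H| = 2 · 25000 / 15874 ≈ 3.1498
Gain = 20 log₁₀(3.1498) ≈ 9.97 dB

10.0 dB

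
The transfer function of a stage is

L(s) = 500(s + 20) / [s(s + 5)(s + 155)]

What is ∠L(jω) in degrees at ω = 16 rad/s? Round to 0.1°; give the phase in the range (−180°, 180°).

-129.9°

At s = jω = j16:
zero (s+20): 20 + j16 → |·| = √(20²+16²) = √656 ≈ 25.612, ∠ = arctan(16/20) ≈ 38.66°
pole (s+5): 5 + j16 → |·| = √(5²+16²) = √281 ≈ 16.763, ∠ = arctan(16/5) ≈ 72.65°
pole (s+155): 155 + j16 → |·| = √(155²+16²) = √24281 ≈ 155.82, ∠ = arctan(16/155) ≈ 5.89°
pole at origin: |s| = 16, ∠ = 90.00° (in denominator)
∠L = 38.66° − 168.54° = -129.88°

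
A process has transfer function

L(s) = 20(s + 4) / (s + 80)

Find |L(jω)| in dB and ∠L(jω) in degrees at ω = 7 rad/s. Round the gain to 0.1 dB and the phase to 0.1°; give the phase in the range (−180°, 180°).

6.1 dB, 55.3°

At s = jω = j7:
zero (s+4): 4 + j7 → |·| = √(4²+7²) = √65 ≈ 8.0623, ∠ = arctan(7/4) ≈ 60.26°
pole (s+80): 80 + j7 → |·| = √(80²+7²) = √6449 ≈ 80.306, ∠ = arctan(7/80) ≈ 5.00°
|L| = 20 · 8.0623 / 80.306 ≈ 2.0079
Gain = 20 log₁₀(2.0079) ≈ 6.05 dB
∠L = 60.26° − 5.00° = 55.26°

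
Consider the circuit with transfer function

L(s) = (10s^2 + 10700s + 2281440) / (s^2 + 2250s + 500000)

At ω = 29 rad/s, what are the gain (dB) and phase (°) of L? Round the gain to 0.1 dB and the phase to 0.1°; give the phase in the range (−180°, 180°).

13.2 dB, 0.3°

Substitute s = j29:
Numerator: 10(j29)^2 + 10700(j29) + 2281440 = 2273030 + j310300
Denominator: (j29)^2 + 2250(j29) + 500000 = 499159 + j65250
|N| = √(2273030² + 310300²) ≈ 2.2941e+06, ∠N ≈ 7.77°
|D| = √(499159² + 65250²) ≈ 5.0341e+05, ∠D ≈ 7.45°
|L| = 2.2941e+06 / 5.0341e+05 ≈ 4.5571
Gain = 20 log₁₀(4.5571) ≈ 13.17 dB
∠L = 7.77° − 7.45° = 0.32°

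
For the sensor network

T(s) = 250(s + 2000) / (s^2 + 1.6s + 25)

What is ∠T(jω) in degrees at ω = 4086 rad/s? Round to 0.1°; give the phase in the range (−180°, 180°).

-116.1°

At s = jω = j4086:
zero (s+2000): 2000 + j4086 → |·| = √(2000²+4086²) = √20695396 ≈ 4549.2, ∠ = arctan(4086/2000) ≈ 63.92°
quadratic: (j4086)² + 1.6·j4086 + 25 = -16695371 + j6537.6 → |·| ≈ 1.6695e+07, ∠ ≈ 179.98°
∠T = 63.92° − 179.98° = -116.06°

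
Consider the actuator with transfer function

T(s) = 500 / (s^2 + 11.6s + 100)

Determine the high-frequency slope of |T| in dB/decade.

-40 dB/decade

Each pole contributes −20 dB/decade at high frequency; each zero contributes +20 dB/decade.
Net: 0 zero(s) − 2 pole(s) → -40 dB/decade.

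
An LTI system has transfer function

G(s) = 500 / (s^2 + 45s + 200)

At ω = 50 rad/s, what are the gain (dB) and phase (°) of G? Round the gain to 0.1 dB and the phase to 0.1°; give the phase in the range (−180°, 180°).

Substitute s = j50:
Numerator: 500 = 500 + j0
Denominator: (j50)^2 + 45(j50) + 200 = -2300 + j2250
|N| = √(500² + 0²) ≈ 500, ∠N ≈ 0.00°
|D| = √(2300² + 2250²) ≈ 3217.5, ∠D ≈ 135.63°
|G| = 500 / 3217.5 ≈ 0.1554
Gain = 20 log₁₀(0.1554) ≈ -16.17 dB
∠G = 0.00° − 135.63° = -135.63°

-16.2 dB, -135.6°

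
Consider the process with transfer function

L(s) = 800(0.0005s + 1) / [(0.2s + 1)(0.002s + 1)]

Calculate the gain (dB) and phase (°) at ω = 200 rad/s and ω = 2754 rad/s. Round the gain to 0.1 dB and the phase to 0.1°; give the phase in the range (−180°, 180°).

At ω = 200 rad/s:
zero (1 + j200·0.0005) = 1 + j0.1 → |·| ≈ 1.005, ∠ ≈ 5.71°
pole (1 + j200·0.2) = 1 + j40 → |·| ≈ 40.012, ∠ ≈ 88.57°
pole (1 + j200·0.002) = 1 + j0.4 → |·| ≈ 1.077, ∠ ≈ 21.80°
|L| = 800 · 1.005 / (40.012 · 1.077) ≈ 18.657
Gain = 20 log₁₀(18.657) ≈ 25.42 dB
∠L = (5.71°) − (88.57° + 21.80°) = -104.66°

At ω = 2754 rad/s:
zero (1 + j2754·0.0005) = 1 + j1.377 → |·| ≈ 1.7018, ∠ ≈ 54.01°
pole (1 + j2754·0.2) = 1 + j550.8 → |·| ≈ 550.8, ∠ ≈ 89.90°
pole (1 + j2754·0.002) = 1 + j5.508 → |·| ≈ 5.598, ∠ ≈ 79.71°
|L| = 800 · 1.7018 / (550.8 · 5.598) ≈ 0.44154
Gain = 20 log₁₀(0.44154) ≈ -7.10 dB
∠L = (54.01°) − (89.90° + 79.71°) = -115.60°

ω = 200: 25.4 dB, -104.7°; ω = 2754: -7.1 dB, -115.6°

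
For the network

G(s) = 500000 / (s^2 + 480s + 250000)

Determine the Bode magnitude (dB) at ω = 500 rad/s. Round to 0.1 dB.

At s = jω = j500:
quadratic: (j500)² + 480·j500 + 250000 = 0 + j240000 → |·| ≈ 2.4e+05, ∠ ≈ 90.00°
|G| = 500000 / 2.4e+05 ≈ 2.0833
Gain = 20 log₁₀(2.0833) ≈ 6.38 dB

6.4 dB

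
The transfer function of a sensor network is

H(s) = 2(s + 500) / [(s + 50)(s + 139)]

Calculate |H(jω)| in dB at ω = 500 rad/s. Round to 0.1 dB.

At s = jω = j500:
zero (s+500): 500 + j500 → |·| = √(500²+500²) = √500000 ≈ 707.11, ∠ = arctan(500/500) ≈ 45.00°
pole (s+50): 50 + j500 → |·| = √(50²+500²) = √252500 ≈ 502.49, ∠ = arctan(500/50) ≈ 84.29°
pole (s+139): 139 + j500 → |·| = √(139²+500²) = √269321 ≈ 518.96, ∠ = arctan(500/139) ≈ 74.46°
|H| = 2 · 707.11 / 2.6077e+05 ≈ 0.0054232
Gain = 20 log₁₀(0.0054232) ≈ -45.31 dB

-45.3 dB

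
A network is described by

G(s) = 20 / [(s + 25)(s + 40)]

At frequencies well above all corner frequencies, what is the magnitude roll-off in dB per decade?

Each pole contributes −20 dB/decade at high frequency; each zero contributes +20 dB/decade.
Net: 0 zero(s) − 2 pole(s) → -40 dB/decade.

-40 dB/decade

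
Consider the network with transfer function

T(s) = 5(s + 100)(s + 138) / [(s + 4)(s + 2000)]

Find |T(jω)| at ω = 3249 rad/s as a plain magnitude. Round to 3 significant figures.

At s = jω = j3249:
zero (s+100): 100 + j3249 → |·| = √(100²+3249²) = √10566001 ≈ 3250.5, ∠ = arctan(3249/100) ≈ 88.24°
zero (s+138): 138 + j3249 → |·| = √(138²+3249²) = √10575045 ≈ 3251.9, ∠ = arctan(3249/138) ≈ 87.57°
pole (s+4): 4 + j3249 → |·| = √(4²+3249²) = √10556017 ≈ 3249, ∠ = arctan(3249/4) ≈ 89.93°
pole (s+2000): 2000 + j3249 → |·| = √(2000²+3249²) = √14556001 ≈ 3815.2, ∠ = arctan(3249/2000) ≈ 58.38°
|T| = 5 · 1.057e+07 / 1.2396e+07 ≈ 4.2635

4.26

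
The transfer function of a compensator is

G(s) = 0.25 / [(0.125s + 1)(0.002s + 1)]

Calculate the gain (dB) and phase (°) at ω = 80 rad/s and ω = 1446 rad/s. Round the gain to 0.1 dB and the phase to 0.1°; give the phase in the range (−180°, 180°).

At ω = 80 rad/s:
pole (1 + j80·0.125) = 1 + j10 → |·| ≈ 10.05, ∠ ≈ 84.29°
pole (1 + j80·0.002) = 1 + j0.16 → |·| ≈ 1.0127, ∠ ≈ 9.09°
|G| = 0.25 · 1 / (10.05 · 1.0127) ≈ 0.024564
Gain = 20 log₁₀(0.024564) ≈ -32.19 dB
∠G = (0°) − (84.29° + 9.09°) = -93.38°

At ω = 1446 rad/s:
pole (1 + j1446·0.125) = 1 + j180.75 → |·| ≈ 180.75, ∠ ≈ 89.68°
pole (1 + j1446·0.002) = 1 + j2.892 → |·| ≈ 3.06, ∠ ≈ 70.93°
|G| = 0.25 · 1 / (180.75 · 3.06) ≈ 0.000452
Gain = 20 log₁₀(0.000452) ≈ -66.90 dB
∠G = (0°) − (89.68° + 70.93°) = -160.61°

ω = 80: -32.2 dB, -93.4°; ω = 1446: -66.9 dB, -160.6°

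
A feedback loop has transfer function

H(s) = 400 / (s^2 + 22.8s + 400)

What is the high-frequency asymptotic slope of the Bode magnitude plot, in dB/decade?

Each pole contributes −20 dB/decade at high frequency; each zero contributes +20 dB/decade.
Net: 0 zero(s) − 2 pole(s) → -40 dB/decade.

-40 dB/decade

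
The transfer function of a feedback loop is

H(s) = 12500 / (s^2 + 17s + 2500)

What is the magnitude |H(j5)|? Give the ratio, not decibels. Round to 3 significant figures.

At s = jω = j5:
quadratic: (j5)² + 17·j5 + 2500 = 2475 + j85 → |·| ≈ 2476.5, ∠ ≈ 1.97°
|H| = 12500 / 2476.5 ≈ 5.0474

5.05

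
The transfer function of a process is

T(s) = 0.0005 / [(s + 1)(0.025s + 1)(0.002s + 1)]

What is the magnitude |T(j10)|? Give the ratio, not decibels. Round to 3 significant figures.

4.83e-05

At ω = 10 rad/s:
pole (1 + j10·1) = 1 + j10 → |·| ≈ 10.05, ∠ ≈ 84.29°
pole (1 + j10·0.025) = 1 + j0.25 → |·| ≈ 1.0308, ∠ ≈ 14.04°
pole (1 + j10·0.002) = 1 + j0.02 → |·| ≈ 1.0002, ∠ ≈ 1.15°
|T| = 0.0005 · 1 / (10.05 · 1.0308 · 1.0002) ≈ 4.8255e-05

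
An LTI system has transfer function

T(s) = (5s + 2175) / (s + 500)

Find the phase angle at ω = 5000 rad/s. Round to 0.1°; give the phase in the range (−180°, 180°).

Substitute s = j5000:
Numerator: 5(j5000) + 2175 = 2175 + j25000
Denominator: (j5000) + 500 = 500 + j5000
|N| = √(2175² + 25000²) ≈ 25094, ∠N ≈ 85.03°
|D| = √(500² + 5000²) ≈ 5024.9, ∠D ≈ 84.29°
∠T = 85.03° − 84.29° = 0.74°

0.7°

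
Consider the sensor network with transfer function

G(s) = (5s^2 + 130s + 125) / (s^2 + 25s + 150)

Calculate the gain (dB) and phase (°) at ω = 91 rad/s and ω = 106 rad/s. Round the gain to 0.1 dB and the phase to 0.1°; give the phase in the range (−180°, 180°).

ω = 91: 14.1 dB, -0.4°; ω = 106: 14.1 dB, -0.4°

Substitute s = j91:
Numerator: 5(j91)^2 + 130(j91) + 125 = -41280 + j11830
Denominator: (j91)^2 + 25(j91) + 150 = -8131 + j2275
|N| = √(41280² + 11830²) ≈ 42942, ∠N ≈ 164.01°
|D| = √(8131² + 2275²) ≈ 8443.3, ∠D ≈ 164.37°
|G| = 42942 / 8443.3 ≈ 5.0859
Gain = 20 log₁₀(5.0859) ≈ 14.13 dB
∠G = 164.01° − 164.37° = -0.36°

Substitute s = j106:
Numerator: 5(j106)^2 + 130(j106) + 125 = -56055 + j13780
Denominator: (j106)^2 + 25(j106) + 150 = -11086 + j2650
|N| = √(56055² + 13780²) ≈ 57724, ∠N ≈ 166.19°
|D| = √(11086² + 2650²) ≈ 11398, ∠D ≈ 166.56°
|G| = 57724 / 11398 ≈ 5.0644
Gain = 20 log₁₀(5.0644) ≈ 14.09 dB
∠G = 166.19° − 166.56° = -0.37°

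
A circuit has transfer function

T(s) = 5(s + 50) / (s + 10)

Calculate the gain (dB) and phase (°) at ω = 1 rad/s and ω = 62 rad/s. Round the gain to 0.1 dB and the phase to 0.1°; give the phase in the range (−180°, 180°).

At s = jω = j1:
zero (s+50): 50 + j1 → |·| = √(50²+1²) = √2501 ≈ 50.01, ∠ = arctan(1/50) ≈ 1.15°
pole (s+10): 10 + j1 → |·| = √(10²+1²) = √101 ≈ 10.05, ∠ = arctan(1/10) ≈ 5.71°
|T| = 5 · 50.01 / 10.05 ≈ 24.881
Gain = 20 log₁₀(24.881) ≈ 27.92 dB
∠T = 1.15° − 5.71° = -4.56°

At s = jω = j62:
zero (s+50): 50 + j62 → |·| = √(50²+62²) = √6344 ≈ 79.649, ∠ = arctan(62/50) ≈ 51.12°
pole (s+10): 10 + j62 → |·| = √(10²+62²) = √3944 ≈ 62.801, ∠ = arctan(62/10) ≈ 80.84°
|T| = 5 · 79.649 / 62.801 ≈ 6.3414
Gain = 20 log₁₀(6.3414) ≈ 16.04 dB
∠T = 51.12° − 80.84° = -29.72°

ω = 1: 27.9 dB, -4.6°; ω = 62: 16.0 dB, -29.7°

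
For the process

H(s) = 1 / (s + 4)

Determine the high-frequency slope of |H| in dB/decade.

-20 dB/decade

Each pole contributes −20 dB/decade at high frequency; each zero contributes +20 dB/decade.
Net: 0 zero(s) − 1 pole(s) → -20 dB/decade.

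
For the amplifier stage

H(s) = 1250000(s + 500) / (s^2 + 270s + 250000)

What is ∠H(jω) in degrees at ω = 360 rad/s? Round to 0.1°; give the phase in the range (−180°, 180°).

-3.2°

At s = jω = j360:
zero (s+500): 500 + j360 → |·| = √(500²+360²) = √379600 ≈ 616.12, ∠ = arctan(360/500) ≈ 35.75°
quadratic: (j360)² + 270·j360 + 250000 = 120400 + j97200 → |·| ≈ 1.5474e+05, ∠ ≈ 38.91°
∠H = 35.75° − 38.91° = -3.16°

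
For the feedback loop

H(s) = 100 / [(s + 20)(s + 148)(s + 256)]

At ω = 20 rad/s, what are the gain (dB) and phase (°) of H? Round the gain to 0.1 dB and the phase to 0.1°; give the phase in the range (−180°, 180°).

-80.7 dB, -57.2°

At s = jω = j20:
pole (s+20): 20 + j20 → |·| = √(20²+20²) = √800 ≈ 28.284, ∠ = arctan(20/20) ≈ 45.00°
pole (s+148): 148 + j20 → |·| = √(148²+20²) = √22304 ≈ 149.35, ∠ = arctan(20/148) ≈ 7.70°
pole (s+256): 256 + j20 → |·| = √(256²+20²) = √65936 ≈ 256.78, ∠ = arctan(20/256) ≈ 4.47°
|H| = 100 / 1.0847e+06 ≈ 9.2191e-05
Gain = 20 log₁₀(9.2191e-05) ≈ -80.71 dB
∠H = 0.00° − 57.17° = -57.17°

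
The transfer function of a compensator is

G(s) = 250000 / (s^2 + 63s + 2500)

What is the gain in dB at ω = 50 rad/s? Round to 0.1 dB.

38.0 dB

At s = jω = j50:
quadratic: (j50)² + 63·j50 + 2500 = 0 + j3150 → |·| ≈ 3150, ∠ ≈ 90.00°
|G| = 250000 / 3150 ≈ 79.365
Gain = 20 log₁₀(79.365) ≈ 37.99 dB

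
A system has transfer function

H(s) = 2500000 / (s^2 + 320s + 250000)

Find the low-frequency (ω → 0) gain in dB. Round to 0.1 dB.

H(0) = 2500000 / 250000 = 10
20 log₁₀(10) ≈ 20.00 dB

20.0 dB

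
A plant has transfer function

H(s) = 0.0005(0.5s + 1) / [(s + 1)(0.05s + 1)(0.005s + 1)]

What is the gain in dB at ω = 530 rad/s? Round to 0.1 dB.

At ω = 530 rad/s:
zero (1 + j530·0.5) = 1 + j265 → |·| ≈ 265, ∠ ≈ 89.78°
pole (1 + j530·1) = 1 + j530 → |·| ≈ 530, ∠ ≈ 89.89°
pole (1 + j530·0.05) = 1 + j26.5 → |·| ≈ 26.519, ∠ ≈ 87.84°
pole (1 + j530·0.005) = 1 + j2.65 → |·| ≈ 2.8324, ∠ ≈ 69.33°
|H| = 0.0005 · 265 / (530 · 26.519 · 2.8324) ≈ 3.3283e-06
Gain = 20 log₁₀(3.3283e-06) ≈ -109.56 dB

-109.6 dB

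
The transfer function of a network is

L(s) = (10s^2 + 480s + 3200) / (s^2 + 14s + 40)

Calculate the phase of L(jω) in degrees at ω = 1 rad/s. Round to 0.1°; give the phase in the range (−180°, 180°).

Substitute s = j1:
Numerator: 10(j1)^2 + 480(j1) + 3200 = 3190 + j480
Denominator: (j1)^2 + 14(j1) + 40 = 39 + j14
|N| = √(3190² + 480²) ≈ 3225.9, ∠N ≈ 8.56°
|D| = √(39² + 14²) ≈ 41.437, ∠D ≈ 19.75°
∠L = 8.56° − 19.75° = -11.19°

-11.2°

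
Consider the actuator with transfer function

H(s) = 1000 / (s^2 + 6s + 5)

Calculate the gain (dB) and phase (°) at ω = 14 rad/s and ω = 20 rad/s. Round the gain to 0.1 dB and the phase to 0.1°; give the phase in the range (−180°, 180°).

Substitute s = j14:
Numerator: 1000 = 1000 + j0
Denominator: (j14)^2 + 6(j14) + 5 = -191 + j84
|N| = √(1000² + 0²) ≈ 1000, ∠N ≈ 0.00°
|D| = √(191² + 84²) ≈ 208.66, ∠D ≈ 156.26°
|H| = 1000 / 208.66 ≈ 4.7925
Gain = 20 log₁₀(4.7925) ≈ 13.61 dB
∠H = 0.00° − 156.26° = -156.26°

Substitute s = j20:
Numerator: 1000 = 1000 + j0
Denominator: (j20)^2 + 6(j20) + 5 = -395 + j120
|N| = √(1000² + 0²) ≈ 1000, ∠N ≈ 0.00°
|D| = √(395² + 120²) ≈ 412.83, ∠D ≈ 163.10°
|H| = 1000 / 412.83 ≈ 2.4223
Gain = 20 log₁₀(2.4223) ≈ 7.68 dB
∠H = 0.00° − 163.10° = -163.10°

ω = 14: 13.6 dB, -156.3°; ω = 20: 7.7 dB, -163.1°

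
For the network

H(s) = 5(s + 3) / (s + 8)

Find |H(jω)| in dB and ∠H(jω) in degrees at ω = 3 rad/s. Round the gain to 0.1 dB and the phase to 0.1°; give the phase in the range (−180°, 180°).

At s = jω = j3:
zero (s+3): 3 + j3 → |·| = √(3²+3²) = √18 ≈ 4.2426, ∠ = arctan(3/3) ≈ 45.00°
pole (s+8): 8 + j3 → |·| = √(8²+3²) = √73 ≈ 8.544, ∠ = arctan(3/8) ≈ 20.56°
|H| = 5 · 4.2426 / 8.544 ≈ 2.4828
Gain = 20 log₁₀(2.4828) ≈ 7.90 dB
∠H = 45.00° − 20.56° = 24.44°

7.9 dB, 24.4°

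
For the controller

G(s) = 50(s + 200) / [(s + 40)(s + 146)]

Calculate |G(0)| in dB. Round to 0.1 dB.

4.7 dB

G(0) = 50·200 / (40·146) ≈ 1.7123
20 log₁₀(1.7123) ≈ 4.67 dB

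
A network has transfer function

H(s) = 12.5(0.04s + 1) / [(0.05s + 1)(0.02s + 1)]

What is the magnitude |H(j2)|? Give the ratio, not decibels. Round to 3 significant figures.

12.5

At ω = 2 rad/s:
zero (1 + j2·0.04) = 1 + j0.08 → |·| ≈ 1.0032, ∠ ≈ 4.57°
pole (1 + j2·0.05) = 1 + j0.1 → |·| ≈ 1.005, ∠ ≈ 5.71°
pole (1 + j2·0.02) = 1 + j0.04 → |·| ≈ 1.0008, ∠ ≈ 2.29°
|H| = 12.5 · 1.0032 / (1.005 · 1.0008) ≈ 12.468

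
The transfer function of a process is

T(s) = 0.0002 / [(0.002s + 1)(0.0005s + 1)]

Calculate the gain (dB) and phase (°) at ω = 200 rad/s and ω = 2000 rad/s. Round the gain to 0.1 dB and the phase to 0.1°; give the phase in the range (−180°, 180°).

ω = 200: -74.7 dB, -27.5°; ω = 2000: -89.3 dB, -121.0°

At ω = 200 rad/s:
pole (1 + j200·0.002) = 1 + j0.4 → |·| ≈ 1.077, ∠ ≈ 21.80°
pole (1 + j200·0.0005) = 1 + j0.1 → |·| ≈ 1.005, ∠ ≈ 5.71°
|T| = 0.0002 · 1 / (1.077 · 1.005) ≈ 0.00018478
Gain = 20 log₁₀(0.00018478) ≈ -74.67 dB
∠T = (0°) − (21.80° + 5.71°) = -27.51°

At ω = 2000 rad/s:
pole (1 + j2000·0.002) = 1 + j4 → |·| ≈ 4.1231, ∠ ≈ 75.96°
pole (1 + j2000·0.0005) = 1 + j1 → |·| ≈ 1.4142, ∠ ≈ 45.00°
|T| = 0.0002 · 1 / (4.1231 · 1.4142) ≈ 3.43e-05
Gain = 20 log₁₀(3.43e-05) ≈ -89.29 dB
∠T = (0°) − (75.96° + 45.00°) = -120.96°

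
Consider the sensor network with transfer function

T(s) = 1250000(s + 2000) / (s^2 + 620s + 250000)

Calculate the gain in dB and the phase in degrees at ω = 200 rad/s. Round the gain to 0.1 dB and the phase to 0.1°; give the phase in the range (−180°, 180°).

At s = jω = j200:
zero (s+2000): 2000 + j200 → |·| = √(2000²+200²) = √4040000 ≈ 2010, ∠ = arctan(200/2000) ≈ 5.71°
quadratic: (j200)² + 620·j200 + 250000 = 210000 + j124000 → |·| ≈ 2.4388e+05, ∠ ≈ 30.56°
|T| = 1250000 · 2010 / 2.4388e+05 ≈ 10302
Gain = 20 log₁₀(10302) ≈ 80.26 dB
∠T = 5.71° − 30.56° = -24.85°

80.3 dB, -24.9°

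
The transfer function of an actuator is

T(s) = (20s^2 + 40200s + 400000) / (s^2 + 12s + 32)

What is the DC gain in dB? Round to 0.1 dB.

81.9 dB

T(0) = 400000 / 32 = 12500
20 log₁₀(12500) ≈ 81.94 dB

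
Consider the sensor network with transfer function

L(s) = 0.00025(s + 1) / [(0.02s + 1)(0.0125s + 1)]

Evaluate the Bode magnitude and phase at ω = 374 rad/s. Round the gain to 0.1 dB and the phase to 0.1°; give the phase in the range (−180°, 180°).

At ω = 374 rad/s:
zero (1 + j374·1) = 1 + j374 → |·| ≈ 374, ∠ ≈ 89.85°
pole (1 + j374·0.02) = 1 + j7.48 → |·| ≈ 7.5465, ∠ ≈ 82.39°
pole (1 + j374·0.0125) = 1 + j4.675 → |·| ≈ 4.7808, ∠ ≈ 77.93°
|L| = 0.00025 · 374 / (7.5465 · 4.7808) ≈ 0.0025916
Gain = 20 log₁₀(0.0025916) ≈ -51.73 dB
∠L = (89.85°) − (82.39° + 77.93°) = -70.47°

-51.7 dB, -70.5°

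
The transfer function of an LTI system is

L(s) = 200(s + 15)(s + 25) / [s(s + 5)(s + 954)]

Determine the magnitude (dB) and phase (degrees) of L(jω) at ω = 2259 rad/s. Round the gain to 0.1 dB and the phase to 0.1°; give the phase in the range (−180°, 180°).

At s = jω = j2259:
zero (s+15): 15 + j2259 → |·| = √(15²+2259²) = √5103306 ≈ 2259, ∠ = arctan(2259/15) ≈ 89.62°
zero (s+25): 25 + j2259 → |·| = √(25²+2259²) = √5103706 ≈ 2259.1, ∠ = arctan(2259/25) ≈ 89.37°
pole (s+5): 5 + j2259 → |·| = √(5²+2259²) = √5103106 ≈ 2259, ∠ = arctan(2259/5) ≈ 89.87°
pole (s+954): 954 + j2259 → |·| = √(954²+2259²) = √6013197 ≈ 2452.2, ∠ = arctan(2259/954) ≈ 67.11°
pole at origin: |s| = 2259, ∠ = 90.00° (in denominator)
|L| = 200 · 5.1033e+06 / 1.2514e+10 ≈ 0.081561
Gain = 20 log₁₀(0.081561) ≈ -21.77 dB
∠L = 178.99° − 246.98° = -67.99°

-21.8 dB, -68.0°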